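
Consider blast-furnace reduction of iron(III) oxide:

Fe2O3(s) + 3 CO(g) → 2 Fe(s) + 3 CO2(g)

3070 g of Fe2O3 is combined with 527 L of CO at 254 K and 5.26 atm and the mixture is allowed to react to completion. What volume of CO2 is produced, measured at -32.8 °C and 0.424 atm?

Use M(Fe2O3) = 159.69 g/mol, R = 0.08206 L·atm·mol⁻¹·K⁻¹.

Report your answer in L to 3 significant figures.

n(Fe2O3) = 3070 / 159.69 = 19.22 mol
n(CO) = PV/RT = (5.26 × 527) / (0.08206 × 254) = 133.0 mol
For 19.22 mol Fe2O3, stoichiometry requires (3/1) × 19.22 = 57.66 mol CO; 133.0 mol is available, so Fe2O3 is limiting.
n(CO2) = (3/1) × 19.22 = 57.66 mol
V(CO2) = nRT/P = 57.66 × 0.08206 × 240.35 / 0.424 = 2682 L

2680 L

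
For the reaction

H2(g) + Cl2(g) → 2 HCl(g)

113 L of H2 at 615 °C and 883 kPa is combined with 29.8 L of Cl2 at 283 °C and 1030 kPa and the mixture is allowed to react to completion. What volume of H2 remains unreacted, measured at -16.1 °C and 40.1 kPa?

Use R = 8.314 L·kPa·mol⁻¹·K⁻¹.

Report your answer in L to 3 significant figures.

n(H2) = PV/RT = (883 × 113) / (8.314 × 888.15) = 13.51 mol
n(Cl2) = PV/RT = (1030 × 29.8) / (8.314 × 556.15) = 6.638 mol
For 13.51 mol H2, stoichiometry requires (1/1) × 13.51 = 13.51 mol Cl2; 6.638 mol is available, so Cl2 is limiting.
n(H2) consumed = (1/1) × 6.638 = 6.638 mol; remaining = 13.51 − 6.638 = 6.872 mol
V(H2) = nRT/P = 6.872 × 8.314 × 257.05 / 40.1 = 366.2 L

366 L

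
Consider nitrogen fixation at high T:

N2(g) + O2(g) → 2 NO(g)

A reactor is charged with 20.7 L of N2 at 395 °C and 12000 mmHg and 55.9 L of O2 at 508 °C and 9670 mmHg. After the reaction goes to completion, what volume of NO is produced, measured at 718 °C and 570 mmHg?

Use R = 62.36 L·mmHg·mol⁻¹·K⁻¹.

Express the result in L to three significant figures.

n(N2) = PV/RT = (12000 × 20.7) / (62.36 × 668.15) = 5.962 mol
n(O2) = PV/RT = (9670 × 55.9) / (62.36 × 781.15) = 11.10 mol
For 5.962 mol N2, stoichiometry requires (1/1) × 5.962 = 5.962 mol O2; 11.10 mol is available, so N2 is limiting.
n(NO) = (2/1) × 5.962 = 11.92 mol
V(NO) = nRT/P = 11.92 × 62.36 × 991.15 / 570 = 1293 L

1290 L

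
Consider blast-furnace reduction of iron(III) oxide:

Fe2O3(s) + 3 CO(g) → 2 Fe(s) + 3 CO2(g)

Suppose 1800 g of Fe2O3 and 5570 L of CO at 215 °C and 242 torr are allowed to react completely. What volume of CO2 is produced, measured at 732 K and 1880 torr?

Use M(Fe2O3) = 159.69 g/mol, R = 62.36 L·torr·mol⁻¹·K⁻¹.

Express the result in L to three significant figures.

n(Fe2O3) = 1800 / 159.69 = 11.27 mol
n(CO) = PV/RT = (242 × 5570) / (62.36 × 488.15) = 44.28 mol
For 11.27 mol Fe2O3, stoichiometry requires (3/1) × 11.27 = 33.81 mol CO; 44.28 mol is available, so Fe2O3 is limiting.
n(CO2) = (3/1) × 11.27 = 33.81 mol
V(CO2) = nRT/P = 33.81 × 62.36 × 732 / 1880 = 820.9 L

821 L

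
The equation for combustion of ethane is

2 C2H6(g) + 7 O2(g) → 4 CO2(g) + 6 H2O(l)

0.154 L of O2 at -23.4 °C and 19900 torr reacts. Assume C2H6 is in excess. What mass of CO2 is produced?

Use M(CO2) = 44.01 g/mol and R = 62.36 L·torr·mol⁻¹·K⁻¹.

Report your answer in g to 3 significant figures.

n(O2) = PV/RT = (19900 × 0.154) / (62.36 × 249.75) = 0.1968 mol
n(CO2) = (4/7) × 0.1968 = 0.1125 mol
m(CO2) = 0.1125 × 44.01 = 4.951 g

4.95 g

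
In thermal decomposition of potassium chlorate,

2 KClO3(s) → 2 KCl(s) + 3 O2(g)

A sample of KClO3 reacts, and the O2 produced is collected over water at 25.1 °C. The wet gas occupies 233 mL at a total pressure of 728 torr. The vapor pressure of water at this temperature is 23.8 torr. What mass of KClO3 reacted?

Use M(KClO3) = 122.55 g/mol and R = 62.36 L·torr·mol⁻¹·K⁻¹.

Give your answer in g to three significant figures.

0.721 g

P(O2) = 728 − 23.8 = 704.2 torr
n(O2) = PV/RT = (704.2 × 0.2330) / (62.36 × 298.25) = 0.008822 mol
n(KClO3) = (2/3) × 0.008822 = 0.005881 mol
m(KClO3) = 0.005881 × 122.55 = 0.7207 g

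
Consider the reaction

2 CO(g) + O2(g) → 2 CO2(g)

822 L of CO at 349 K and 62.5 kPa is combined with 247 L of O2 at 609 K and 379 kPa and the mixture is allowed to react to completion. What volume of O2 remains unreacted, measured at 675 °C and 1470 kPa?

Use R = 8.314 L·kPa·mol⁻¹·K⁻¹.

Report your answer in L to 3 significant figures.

n(CO) = PV/RT = (62.5 × 822) / (8.314 × 349) = 17.71 mol
n(O2) = PV/RT = (379 × 247) / (8.314 × 609) = 18.49 mol
For 17.71 mol CO, stoichiometry requires (1/2) × 17.71 = 8.855 mol O2; 18.49 mol is available, so CO is limiting.
n(O2) consumed = (1/2) × 17.71 = 8.855 mol; remaining = 18.49 − 8.855 = 9.635 mol
V(O2) = nRT/P = 9.635 × 8.314 × 948.15 / 1470 = 51.67 L

51.7 L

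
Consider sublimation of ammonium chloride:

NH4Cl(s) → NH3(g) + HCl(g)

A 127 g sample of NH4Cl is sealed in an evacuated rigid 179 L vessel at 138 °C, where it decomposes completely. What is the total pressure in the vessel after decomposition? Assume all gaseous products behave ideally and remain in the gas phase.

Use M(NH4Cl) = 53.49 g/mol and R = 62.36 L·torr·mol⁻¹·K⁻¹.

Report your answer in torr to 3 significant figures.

680 torr

n(NH4Cl) = 127 / 53.49 = 2.374 mol
n(gas produced) = (2/1) × 2.374 = 4.748 mol
P = nRT/V = 4.748 × 62.36 × 411.15 / 179 = 680.1 torr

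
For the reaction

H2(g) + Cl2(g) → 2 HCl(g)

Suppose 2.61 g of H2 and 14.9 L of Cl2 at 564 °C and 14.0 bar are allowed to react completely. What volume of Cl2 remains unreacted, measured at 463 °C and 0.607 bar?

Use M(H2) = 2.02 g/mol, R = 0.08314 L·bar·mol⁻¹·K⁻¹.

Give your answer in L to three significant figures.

172 L

n(H2) = 2.61 / 2.02 = 1.292 mol
n(Cl2) = PV/RT = (14.0 × 14.9) / (0.08314 × 837.15) = 2.997 mol
For 1.292 mol H2, stoichiometry requires (1/1) × 1.292 = 1.292 mol Cl2; 2.997 mol is available, so H2 is limiting.
n(Cl2) consumed = (1/1) × 1.292 = 1.292 mol; remaining = 2.997 − 1.292 = 1.705 mol
V(Cl2) = nRT/P = 1.705 × 0.08314 × 736.15 / 0.607 = 171.9 L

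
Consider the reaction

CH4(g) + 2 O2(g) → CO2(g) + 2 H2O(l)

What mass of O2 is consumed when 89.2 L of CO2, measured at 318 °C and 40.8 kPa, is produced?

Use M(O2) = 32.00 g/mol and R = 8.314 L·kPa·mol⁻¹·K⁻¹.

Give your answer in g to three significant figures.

47.4 g

n(CO2) = PV/RT = (40.8 × 89.2) / (8.314 × 591.15) = 0.7405 mol
n(O2) = (2/1) × 0.7405 = 1.481 mol
m(O2) = 1.481 × 32.00 = 47.39 g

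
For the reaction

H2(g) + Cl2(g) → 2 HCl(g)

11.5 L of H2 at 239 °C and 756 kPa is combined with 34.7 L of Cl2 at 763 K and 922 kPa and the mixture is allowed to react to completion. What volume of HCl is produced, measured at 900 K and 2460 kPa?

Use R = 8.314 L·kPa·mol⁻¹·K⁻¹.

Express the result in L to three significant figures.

12.4 L

n(H2) = PV/RT = (756 × 11.5) / (8.314 × 512.15) = 2.042 mol
n(Cl2) = PV/RT = (922 × 34.7) / (8.314 × 763) = 5.043 mol
For 2.042 mol H2, stoichiometry requires (1/1) × 2.042 = 2.042 mol Cl2; 5.043 mol is available, so H2 is limiting.
n(HCl) = (2/1) × 2.042 = 4.084 mol
V(HCl) = nRT/P = 4.084 × 8.314 × 900 / 2460 = 12.42 L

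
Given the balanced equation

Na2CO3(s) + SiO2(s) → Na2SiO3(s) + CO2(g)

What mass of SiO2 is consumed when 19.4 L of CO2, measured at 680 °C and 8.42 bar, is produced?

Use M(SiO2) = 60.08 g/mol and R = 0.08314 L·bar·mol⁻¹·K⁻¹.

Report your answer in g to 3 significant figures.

n(CO2) = PV/RT = (8.42 × 19.4) / (0.08314 × 953.15) = 2.061 mol
n(SiO2) = (1/1) × 2.061 = 2.061 mol
m(SiO2) = 2.061 × 60.08 = 123.8 g

124 g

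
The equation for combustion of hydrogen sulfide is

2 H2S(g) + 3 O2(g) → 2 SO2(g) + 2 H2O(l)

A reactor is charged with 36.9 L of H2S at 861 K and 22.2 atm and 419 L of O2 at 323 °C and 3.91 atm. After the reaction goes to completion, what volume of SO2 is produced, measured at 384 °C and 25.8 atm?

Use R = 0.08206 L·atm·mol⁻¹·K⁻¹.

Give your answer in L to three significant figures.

24.2 L

n(H2S) = PV/RT = (22.2 × 36.9) / (0.08206 × 861) = 11.59 mol
n(O2) = PV/RT = (3.91 × 419) / (0.08206 × 596.15) = 33.49 mol
For 11.59 mol H2S, stoichiometry requires (3/2) × 11.59 = 17.38 mol O2; 33.49 mol is available, so H2S is limiting.
n(SO2) = (2/2) × 11.59 = 11.59 mol
V(SO2) = nRT/P = 11.59 × 0.08206 × 657.15 / 25.8 = 24.22 L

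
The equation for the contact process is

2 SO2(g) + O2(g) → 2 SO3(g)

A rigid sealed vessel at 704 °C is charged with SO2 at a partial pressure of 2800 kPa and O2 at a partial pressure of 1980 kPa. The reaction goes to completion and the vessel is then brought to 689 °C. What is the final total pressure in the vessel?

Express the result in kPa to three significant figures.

At constant V, partial pressures at 704 °C are proportional to moles, so apply stoichiometry directly to pressures.
P(O2) required for 2800 kPa of SO2 = (1/2) × 2800 = 1400 kPa; available 1980 kPa, so SO2 is limiting.
P(O2) remaining = 1980 − (1/2) × 2800 = 580.0 kPa
P(gaseous products) = (2)/2 × 2800 = 2800 kPa
P_total at 704 °C = 580.0 + 2800 = 3380 kPa
Scaling to 689 °C: P = 3380 × 962.15/977.15 = 3328 kPa

3330 kPa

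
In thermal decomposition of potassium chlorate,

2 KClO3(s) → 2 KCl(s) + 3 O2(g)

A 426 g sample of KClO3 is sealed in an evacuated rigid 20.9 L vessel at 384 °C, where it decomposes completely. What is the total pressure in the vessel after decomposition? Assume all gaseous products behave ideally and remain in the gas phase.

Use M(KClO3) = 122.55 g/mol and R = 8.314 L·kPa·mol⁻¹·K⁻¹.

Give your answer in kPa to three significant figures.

1360 kPa

n(KClO3) = 426 / 122.55 = 3.476 mol
n(gas produced) = (3/2) × 3.476 = 5.214 mol
P = nRT/V = 5.214 × 8.314 × 657.15 / 20.9 = 1363 kPa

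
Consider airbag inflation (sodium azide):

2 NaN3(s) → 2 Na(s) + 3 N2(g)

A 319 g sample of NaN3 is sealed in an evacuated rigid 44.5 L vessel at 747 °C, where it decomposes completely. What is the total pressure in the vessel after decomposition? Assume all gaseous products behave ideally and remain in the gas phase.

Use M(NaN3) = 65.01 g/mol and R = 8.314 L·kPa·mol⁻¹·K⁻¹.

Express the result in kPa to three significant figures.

n(NaN3) = 319 / 65.01 = 4.907 mol
n(gas produced) = (3/2) × 4.907 = 7.361 mol
P = nRT/V = 7.361 × 8.314 × 1020.15 / 44.5 = 1403 kPa

1400 kPa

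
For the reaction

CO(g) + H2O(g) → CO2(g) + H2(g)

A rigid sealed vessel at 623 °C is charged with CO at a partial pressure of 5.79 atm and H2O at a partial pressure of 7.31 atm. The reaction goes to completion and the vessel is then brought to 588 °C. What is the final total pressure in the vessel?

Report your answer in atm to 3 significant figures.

At constant V, partial pressures at 623 °C are proportional to moles, so apply stoichiometry directly to pressures.
P(H2O) required for 5.79 atm of CO = (1/1) × 5.79 = 5.790 atm; available 7.31 atm, so CO is limiting.
P(H2O) remaining = 7.31 − (1/1) × 5.79 = 1.520 atm
P(gaseous products) = (1+1)/1 × 5.79 = 11.58 atm
P_total at 623 °C = 1.520 + 11.58 = 13.10 atm
Scaling to 588 °C: P = 13.10 × 861.15/896.15 = 12.59 atm

12.6 atm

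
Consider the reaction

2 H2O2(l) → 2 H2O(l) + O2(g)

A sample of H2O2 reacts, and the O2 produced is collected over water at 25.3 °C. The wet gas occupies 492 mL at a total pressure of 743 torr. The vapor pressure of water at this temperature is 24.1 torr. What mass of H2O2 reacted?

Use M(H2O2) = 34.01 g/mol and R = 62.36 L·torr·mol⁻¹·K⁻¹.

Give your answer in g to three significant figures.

P(O2) = 743 − 24.1 = 718.9 torr
n(O2) = PV/RT = (718.9 × 0.4920) / (62.36 × 298.45) = 0.01900 mol
n(H2O2) = (2/1) × 0.01900 = 0.03800 mol
m(H2O2) = 0.03800 × 34.01 = 1.292 g

1.29 g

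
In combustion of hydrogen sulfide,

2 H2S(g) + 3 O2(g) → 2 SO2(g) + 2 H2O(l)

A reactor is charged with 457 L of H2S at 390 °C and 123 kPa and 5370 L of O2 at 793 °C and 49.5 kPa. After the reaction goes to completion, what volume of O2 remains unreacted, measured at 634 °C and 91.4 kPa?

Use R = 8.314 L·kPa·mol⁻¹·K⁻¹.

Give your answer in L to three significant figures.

1210 L

n(H2S) = PV/RT = (123 × 457) / (8.314 × 663.15) = 10.20 mol
n(O2) = PV/RT = (49.5 × 5370) / (8.314 × 1066.15) = 29.99 mol
For 10.20 mol H2S, stoichiometry requires (3/2) × 10.20 = 15.30 mol O2; 29.99 mol is available, so H2S is limiting.
n(O2) consumed = (3/2) × 10.20 = 15.30 mol; remaining = 29.99 − 15.30 = 14.69 mol
V(O2) = nRT/P = 14.69 × 8.314 × 907.15 / 91.4 = 1212 L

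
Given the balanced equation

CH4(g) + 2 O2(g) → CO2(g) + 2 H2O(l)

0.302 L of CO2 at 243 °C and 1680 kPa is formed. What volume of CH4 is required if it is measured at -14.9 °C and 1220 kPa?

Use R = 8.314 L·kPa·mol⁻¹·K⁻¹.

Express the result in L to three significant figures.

0.208 L

n(CO2) = PV/RT = (1680 × 0.302) / (8.314 × 516.15) = 0.1182 mol
n(CH4) = (1/1) × 0.1182 = 0.1182 mol
V = nRT/P = 0.1182 × 8.314 × 258.25 / 1220 = 0.2080 L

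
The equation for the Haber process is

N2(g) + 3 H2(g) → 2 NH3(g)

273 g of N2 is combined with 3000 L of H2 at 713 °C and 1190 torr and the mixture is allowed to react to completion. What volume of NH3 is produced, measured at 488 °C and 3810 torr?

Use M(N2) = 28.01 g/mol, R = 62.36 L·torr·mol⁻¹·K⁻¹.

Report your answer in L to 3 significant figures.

243 L

n(N2) = 273 / 28.01 = 9.747 mol
n(H2) = PV/RT = (1190 × 3000) / (62.36 × 986.15) = 58.05 mol
For 9.747 mol N2, stoichiometry requires (3/1) × 9.747 = 29.24 mol H2; 58.05 mol is available, so N2 is limiting.
n(NH3) = (2/1) × 9.747 = 19.49 mol
V(NH3) = nRT/P = 19.49 × 62.36 × 761.15 / 3810 = 242.8 L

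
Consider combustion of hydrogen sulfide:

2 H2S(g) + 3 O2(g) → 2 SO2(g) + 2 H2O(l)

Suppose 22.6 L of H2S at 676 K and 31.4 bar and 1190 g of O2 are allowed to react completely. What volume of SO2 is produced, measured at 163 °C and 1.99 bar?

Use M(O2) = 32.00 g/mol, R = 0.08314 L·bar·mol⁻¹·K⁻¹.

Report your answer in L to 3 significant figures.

230 L

n(H2S) = PV/RT = (31.4 × 22.6) / (0.08314 × 676) = 12.63 mol
n(O2) = 1190 / 32.00 = 37.19 mol
For 12.63 mol H2S, stoichiometry requires (3/2) × 12.63 = 18.95 mol O2; 37.19 mol is available, so H2S is limiting.
n(SO2) = (2/2) × 12.63 = 12.63 mol
V(SO2) = nRT/P = 12.63 × 0.08314 × 436.15 / 1.99 = 230.1 L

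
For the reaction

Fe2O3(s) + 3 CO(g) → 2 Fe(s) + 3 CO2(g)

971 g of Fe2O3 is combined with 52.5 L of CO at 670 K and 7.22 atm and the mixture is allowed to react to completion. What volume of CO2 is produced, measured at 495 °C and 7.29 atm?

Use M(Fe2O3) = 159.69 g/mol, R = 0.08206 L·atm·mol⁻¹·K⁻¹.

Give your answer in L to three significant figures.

n(Fe2O3) = 971 / 159.69 = 6.081 mol
n(CO) = PV/RT = (7.22 × 52.5) / (0.08206 × 670) = 6.894 mol
For 6.081 mol Fe2O3, stoichiometry requires (3/1) × 6.081 = 18.24 mol CO; 6.894 mol is available, so CO is limiting.
n(CO2) = (3/3) × 6.894 = 6.894 mol
V(CO2) = nRT/P = 6.894 × 0.08206 × 768.15 / 7.29 = 59.61 L

59.6 L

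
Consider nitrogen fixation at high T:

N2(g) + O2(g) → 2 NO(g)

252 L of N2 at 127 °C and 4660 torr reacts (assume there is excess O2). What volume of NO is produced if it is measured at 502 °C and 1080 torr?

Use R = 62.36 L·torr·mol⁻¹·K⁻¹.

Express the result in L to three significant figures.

4210 L

n(N2) = PV/RT = (4660 × 252) / (62.36 × 400.15) = 47.06 mol
n(NO) = (2/1) × 47.06 = 94.12 mol
V = nRT/P = 94.12 × 62.36 × 775.15 / 1080 = 4213 L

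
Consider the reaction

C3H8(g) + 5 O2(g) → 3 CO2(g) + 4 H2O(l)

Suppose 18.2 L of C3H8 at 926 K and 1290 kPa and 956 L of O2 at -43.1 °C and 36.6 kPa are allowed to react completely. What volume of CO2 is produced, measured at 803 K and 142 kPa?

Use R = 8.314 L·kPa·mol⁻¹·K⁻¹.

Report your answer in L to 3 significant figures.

n(C3H8) = PV/RT = (1290 × 18.2) / (8.314 × 926) = 3.050 mol
n(O2) = PV/RT = (36.6 × 956) / (8.314 × 230.05) = 18.29 mol
For 3.050 mol C3H8, stoichiometry requires (5/1) × 3.050 = 15.25 mol O2; 18.29 mol is available, so C3H8 is limiting.
n(CO2) = (3/1) × 3.050 = 9.150 mol
V(CO2) = nRT/P = 9.150 × 8.314 × 803 / 142 = 430.2 L

430 L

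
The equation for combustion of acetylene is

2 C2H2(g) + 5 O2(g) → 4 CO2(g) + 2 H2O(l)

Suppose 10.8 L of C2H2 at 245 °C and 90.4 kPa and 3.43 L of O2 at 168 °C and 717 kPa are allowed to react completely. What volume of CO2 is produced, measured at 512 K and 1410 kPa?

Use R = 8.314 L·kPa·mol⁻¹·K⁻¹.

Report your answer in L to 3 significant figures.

n(C2H2) = PV/RT = (90.4 × 10.8) / (8.314 × 518.15) = 0.2266 mol
n(O2) = PV/RT = (717 × 3.43) / (8.314 × 441.15) = 0.6705 mol
For 0.2266 mol C2H2, stoichiometry requires (5/2) × 0.2266 = 0.5665 mol O2; 0.6705 mol is available, so C2H2 is limiting.
n(CO2) = (4/2) × 0.2266 = 0.4532 mol
V(CO2) = nRT/P = 0.4532 × 8.314 × 512 / 1410 = 1.368 L

1.37 L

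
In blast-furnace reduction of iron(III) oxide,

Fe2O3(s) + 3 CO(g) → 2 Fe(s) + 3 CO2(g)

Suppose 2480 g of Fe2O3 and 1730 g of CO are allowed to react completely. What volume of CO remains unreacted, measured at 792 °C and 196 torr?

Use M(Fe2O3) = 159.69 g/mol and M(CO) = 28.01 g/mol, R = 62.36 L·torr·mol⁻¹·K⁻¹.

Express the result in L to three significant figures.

n(Fe2O3) = 2480 / 159.69 = 15.53 mol
n(CO) = 1730 / 28.01 = 61.76 mol
For 15.53 mol Fe2O3, stoichiometry requires (3/1) × 15.53 = 46.59 mol CO; 61.76 mol is available, so Fe2O3 is limiting.
n(CO) consumed = (3/1) × 15.53 = 46.59 mol; remaining = 61.76 − 46.59 = 15.17 mol
V(CO) = nRT/P = 15.17 × 62.36 × 1065.15 / 196 = 5141 L

5140 L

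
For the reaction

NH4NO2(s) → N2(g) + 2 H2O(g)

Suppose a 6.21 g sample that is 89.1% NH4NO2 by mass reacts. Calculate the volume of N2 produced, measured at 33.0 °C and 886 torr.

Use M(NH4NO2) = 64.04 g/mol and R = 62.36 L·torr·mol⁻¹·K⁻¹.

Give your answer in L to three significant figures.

mass of NH4NO2 = 6.21 × 89.1/100 = 5.533 g
n(NH4NO2) = 5.533 / 64.04 = 0.08640 mol
n(N2) = (1/1) × 0.08640 = 0.08640 mol
V = nRT/P = 0.08640 × 62.36 × 306.15 / 886 = 1.862 L

1.86 L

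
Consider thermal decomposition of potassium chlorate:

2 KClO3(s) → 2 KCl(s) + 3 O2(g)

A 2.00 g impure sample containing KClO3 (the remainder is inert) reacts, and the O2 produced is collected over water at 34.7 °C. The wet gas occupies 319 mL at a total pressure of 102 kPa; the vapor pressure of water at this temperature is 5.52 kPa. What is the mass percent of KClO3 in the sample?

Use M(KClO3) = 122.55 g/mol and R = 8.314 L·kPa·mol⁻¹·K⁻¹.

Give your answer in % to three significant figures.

49.1 %

P(O2) = 102 − 5.52 = 96.48 kPa
n(O2) = PV/RT = (96.48 × 0.3190) / (8.314 × 307.85) = 0.01202 mol
n(KClO3) = (2/3) × 0.01202 = 0.008013 mol
m(KClO3) = 0.008013 × 122.55 = 0.9820 g
%KClO3 = 0.9820 / 2.00 × 100 = 49.10%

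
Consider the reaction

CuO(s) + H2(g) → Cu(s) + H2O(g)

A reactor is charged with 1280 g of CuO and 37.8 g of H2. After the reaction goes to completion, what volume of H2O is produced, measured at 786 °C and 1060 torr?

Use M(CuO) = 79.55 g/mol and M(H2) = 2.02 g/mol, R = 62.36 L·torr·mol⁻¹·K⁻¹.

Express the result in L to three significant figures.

1000 L

n(CuO) = 1280 / 79.55 = 16.09 mol
n(H2) = 37.8 / 2.02 = 18.71 mol
For 16.09 mol CuO, stoichiometry requires (1/1) × 16.09 = 16.09 mol H2; 18.71 mol is available, so CuO is limiting.
n(H2O) = (1/1) × 16.09 = 16.09 mol
V(H2O) = nRT/P = 16.09 × 62.36 × 1059.15 / 1060 = 1003 L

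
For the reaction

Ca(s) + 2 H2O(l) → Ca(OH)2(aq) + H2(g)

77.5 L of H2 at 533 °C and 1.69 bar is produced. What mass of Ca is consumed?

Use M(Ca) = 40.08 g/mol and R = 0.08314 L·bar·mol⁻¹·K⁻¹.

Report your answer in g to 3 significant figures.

n(H2) = PV/RT = (1.69 × 77.5) / (0.08314 × 806.15) = 1.954 mol
n(Ca) = (1/1) × 1.954 = 1.954 mol
m(Ca) = 1.954 × 40.08 = 78.32 g

78.3 g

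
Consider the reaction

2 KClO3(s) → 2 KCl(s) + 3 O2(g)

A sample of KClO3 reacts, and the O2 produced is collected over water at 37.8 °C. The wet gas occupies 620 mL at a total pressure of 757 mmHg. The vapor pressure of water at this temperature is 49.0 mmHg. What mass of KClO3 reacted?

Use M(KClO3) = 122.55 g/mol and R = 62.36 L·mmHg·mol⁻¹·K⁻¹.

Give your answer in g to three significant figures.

1.85 g

P(O2) = 757 − 49.0 = 708.0 mmHg
n(O2) = PV/RT = (708.0 × 0.6200) / (62.36 × 310.95) = 0.02264 mol
n(KClO3) = (2/3) × 0.02264 = 0.01509 mol
m(KClO3) = 0.01509 × 122.55 = 1.849 g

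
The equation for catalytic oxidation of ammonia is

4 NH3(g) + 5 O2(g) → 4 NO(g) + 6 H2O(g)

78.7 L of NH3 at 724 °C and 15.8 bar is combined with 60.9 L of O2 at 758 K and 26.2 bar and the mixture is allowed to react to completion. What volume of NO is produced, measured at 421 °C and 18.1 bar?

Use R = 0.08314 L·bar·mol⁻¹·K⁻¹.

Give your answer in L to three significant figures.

47.8 L

n(NH3) = PV/RT = (15.8 × 78.7) / (0.08314 × 997.15) = 15.00 mol
n(O2) = PV/RT = (26.2 × 60.9) / (0.08314 × 758) = 25.32 mol
For 15.00 mol NH3, stoichiometry requires (5/4) × 15.00 = 18.75 mol O2; 25.32 mol is available, so NH3 is limiting.
n(NO) = (4/4) × 15.00 = 15.00 mol
V(NO) = nRT/P = 15.00 × 0.08314 × 694.15 / 18.1 = 47.83 L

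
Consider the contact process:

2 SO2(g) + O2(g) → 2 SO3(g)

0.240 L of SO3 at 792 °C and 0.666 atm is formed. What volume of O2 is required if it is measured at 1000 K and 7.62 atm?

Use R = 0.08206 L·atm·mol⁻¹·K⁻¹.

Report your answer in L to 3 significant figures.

0.00985 L

n(SO3) = PV/RT = (0.666 × 0.240) / (0.08206 × 1065.15) = 0.001829 mol
n(O2) = (1/2) × 0.001829 = 0.0009145 mol
V = nRT/P = 0.0009145 × 0.08206 × 1000 / 7.62 = 0.009848 L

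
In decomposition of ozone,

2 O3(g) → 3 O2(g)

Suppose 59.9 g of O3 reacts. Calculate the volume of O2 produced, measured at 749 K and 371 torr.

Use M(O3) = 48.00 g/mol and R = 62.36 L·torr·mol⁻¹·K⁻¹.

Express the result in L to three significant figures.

236 L

n(O3) = 59.90 / 48.00 = 1.248 mol
n(O2) = (3/2) × 1.248 = 1.872 mol
V = nRT/P = 1.872 × 62.36 × 749 / 371 = 235.7 L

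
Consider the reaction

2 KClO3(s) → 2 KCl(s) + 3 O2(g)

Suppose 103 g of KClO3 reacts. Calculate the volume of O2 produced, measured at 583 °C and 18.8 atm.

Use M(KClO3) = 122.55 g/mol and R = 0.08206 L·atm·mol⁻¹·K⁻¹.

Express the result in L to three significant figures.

4.71 L

n(KClO3) = 103.0 / 122.55 = 0.8405 mol
n(O2) = (3/2) × 0.8405 = 1.261 mol
V = nRT/P = 1.261 × 0.08206 × 856.15 / 18.8 = 4.712 L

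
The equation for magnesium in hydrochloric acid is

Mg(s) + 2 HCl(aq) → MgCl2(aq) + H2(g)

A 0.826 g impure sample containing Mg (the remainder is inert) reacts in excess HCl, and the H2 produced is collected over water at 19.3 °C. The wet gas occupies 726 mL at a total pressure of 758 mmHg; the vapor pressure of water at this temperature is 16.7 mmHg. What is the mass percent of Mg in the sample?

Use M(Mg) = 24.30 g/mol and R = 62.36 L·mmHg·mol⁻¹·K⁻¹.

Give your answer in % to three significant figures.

86.8 %

P(H2) = 758 − 16.7 = 741.3 mmHg
n(H2) = PV/RT = (741.3 × 0.7260) / (62.36 × 292.45) = 0.02951 mol
n(Mg) = (1/1) × 0.02951 = 0.02951 mol
m(Mg) = 0.02951 × 24.30 = 0.7171 g
%Mg = 0.7171 / 0.826 × 100 = 86.82%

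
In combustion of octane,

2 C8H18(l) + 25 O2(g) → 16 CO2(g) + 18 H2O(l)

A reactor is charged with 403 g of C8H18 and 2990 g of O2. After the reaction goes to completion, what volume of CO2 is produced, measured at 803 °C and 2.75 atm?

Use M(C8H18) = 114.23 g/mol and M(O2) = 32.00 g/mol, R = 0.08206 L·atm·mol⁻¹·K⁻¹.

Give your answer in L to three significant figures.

n(C8H18) = 403 / 114.23 = 3.528 mol
n(O2) = 2990 / 32.00 = 93.44 mol
For 3.528 mol C8H18, stoichiometry requires (25/2) × 3.528 = 44.10 mol O2; 93.44 mol is available, so C8H18 is limiting.
n(CO2) = (16/2) × 3.528 = 28.22 mol
V(CO2) = nRT/P = 28.22 × 0.08206 × 1076.15 / 2.75 = 906.2 L

906 L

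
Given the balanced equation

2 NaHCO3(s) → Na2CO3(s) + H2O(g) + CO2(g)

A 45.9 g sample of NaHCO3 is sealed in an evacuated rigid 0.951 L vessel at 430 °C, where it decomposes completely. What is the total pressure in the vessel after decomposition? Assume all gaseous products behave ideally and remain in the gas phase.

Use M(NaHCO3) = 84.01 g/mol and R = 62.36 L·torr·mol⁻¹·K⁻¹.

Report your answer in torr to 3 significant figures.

n(NaHCO3) = 45.9 / 84.01 = 0.5464 mol
n(gas produced) = (2/2) × 0.5464 = 0.5464 mol
P = nRT/V = 0.5464 × 62.36 × 703.15 / 0.951 = 25190 torr

25200 torr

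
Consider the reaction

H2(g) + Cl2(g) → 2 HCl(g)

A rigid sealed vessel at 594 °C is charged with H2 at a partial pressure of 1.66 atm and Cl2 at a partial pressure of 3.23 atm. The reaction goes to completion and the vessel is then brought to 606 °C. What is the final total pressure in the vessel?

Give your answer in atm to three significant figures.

At constant V, partial pressures at 594 °C are proportional to moles, so apply stoichiometry directly to pressures.
P(Cl2) required for 1.66 atm of H2 = (1/1) × 1.66 = 1.660 atm; available 3.23 atm, so H2 is limiting.
P(Cl2) remaining = 3.23 − (1/1) × 1.66 = 1.570 atm
P(gaseous products) = (2)/1 × 1.66 = 3.320 atm
P_total at 594 °C = 1.570 + 3.320 = 4.890 atm
Scaling to 606 °C: P = 4.890 × 879.15/867.15 = 4.958 atm

4.96 atm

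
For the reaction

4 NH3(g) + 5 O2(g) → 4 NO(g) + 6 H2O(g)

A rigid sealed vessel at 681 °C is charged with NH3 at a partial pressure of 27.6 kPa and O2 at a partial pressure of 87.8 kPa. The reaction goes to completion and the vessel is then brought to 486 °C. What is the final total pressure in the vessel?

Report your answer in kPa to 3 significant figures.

97.3 kPa

With V and T fixed, P_i ∝ n_i, so the mole ratios apply directly to partial pressures at 681 °C.
P(O2) required for 27.6 kPa of NH3 = (5/4) × 27.6 = 34.50 kPa; available 87.8 kPa, so NH3 is limiting.
P(O2) remaining = 87.8 − (5/4) × 27.6 = 53.30 kPa
P(gaseous products) = (4+6)/4 × 27.6 = 69.00 kPa
P_total at 681 °C = 53.30 + 69.00 = 122.3 kPa
Scaling to 486 °C: P = 122.3 × 759.15/954.15 = 97.31 kPa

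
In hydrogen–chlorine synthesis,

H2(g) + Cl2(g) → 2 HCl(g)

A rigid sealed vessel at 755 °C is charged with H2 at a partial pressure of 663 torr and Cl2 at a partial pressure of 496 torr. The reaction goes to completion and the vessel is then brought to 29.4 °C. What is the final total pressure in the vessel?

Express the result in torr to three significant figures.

With V and T fixed, P_i ∝ n_i, so the mole ratios apply directly to partial pressures at 755 °C.
P(Cl2) required for 663 torr of H2 = (1/1) × 663 = 663.0 torr; available 496 torr, so Cl2 is limiting.
P(H2) remaining = 663 − (1/1) × 496 = 167.0 torr
P(gaseous products) = (2)/1 × 496 = 992.0 torr
P_total at 755 °C = 167.0 + 992.0 = 1159 torr
Scaling to 29.4 °C: P = 1159 × 302.55/1028.15 = 341.1 torr

341 torr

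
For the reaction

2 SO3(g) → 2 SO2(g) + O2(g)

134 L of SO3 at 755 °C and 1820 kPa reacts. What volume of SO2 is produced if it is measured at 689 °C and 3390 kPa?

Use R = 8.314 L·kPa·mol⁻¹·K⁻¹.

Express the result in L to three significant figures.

67.3 L

n(SO3) = PV/RT = (1820 × 134) / (8.314 × 1028.15) = 28.53 mol
n(SO2) = (2/2) × 28.53 = 28.53 mol
V = nRT/P = 28.53 × 8.314 × 962.15 / 3390 = 67.32 L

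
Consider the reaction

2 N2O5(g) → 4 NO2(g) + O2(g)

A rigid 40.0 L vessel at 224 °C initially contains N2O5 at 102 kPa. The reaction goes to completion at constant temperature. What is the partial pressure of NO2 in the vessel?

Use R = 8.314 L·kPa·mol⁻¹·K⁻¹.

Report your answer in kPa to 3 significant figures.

n(N2O5)₀ = PV/RT = (102 × 40.0) / (8.314 × 497.15) = 0.9871 mol
n(NO2) = (4/2) × 0.9871 = 1.974 mol
P(NO2) = nRT/V = 1.974 × 8.314 × 497.15 / 40.0 = 204.0 kPa

204 kPa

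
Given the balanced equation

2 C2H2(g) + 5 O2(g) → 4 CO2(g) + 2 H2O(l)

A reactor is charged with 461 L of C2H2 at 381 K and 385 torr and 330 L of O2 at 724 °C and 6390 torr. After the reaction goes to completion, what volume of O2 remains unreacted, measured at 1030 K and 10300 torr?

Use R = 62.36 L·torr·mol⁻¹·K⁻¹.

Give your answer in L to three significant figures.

n(C2H2) = PV/RT = (385 × 461) / (62.36 × 381) = 7.470 mol
n(O2) = PV/RT = (6390 × 330) / (62.36 × 997.15) = 33.91 mol
For 7.470 mol C2H2, stoichiometry requires (5/2) × 7.470 = 18.68 mol O2; 33.91 mol is available, so C2H2 is limiting.
n(O2) consumed = (5/2) × 7.470 = 18.68 mol; remaining = 33.91 − 18.68 = 15.23 mol
V(O2) = nRT/P = 15.23 × 62.36 × 1030 / 10300 = 94.97 L

95.0 L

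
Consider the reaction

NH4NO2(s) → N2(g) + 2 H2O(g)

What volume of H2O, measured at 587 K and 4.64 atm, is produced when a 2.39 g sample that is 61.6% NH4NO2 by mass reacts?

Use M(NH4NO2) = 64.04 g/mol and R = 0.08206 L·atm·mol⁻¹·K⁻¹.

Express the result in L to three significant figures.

mass of NH4NO2 = 2.39 × 61.6/100 = 1.472 g
n(NH4NO2) = 1.472 / 64.04 = 0.02299 mol
n(H2O) = (2/1) × 0.02299 = 0.04598 mol
V = nRT/P = 0.04598 × 0.08206 × 587 / 4.64 = 0.4773 L

0.477 L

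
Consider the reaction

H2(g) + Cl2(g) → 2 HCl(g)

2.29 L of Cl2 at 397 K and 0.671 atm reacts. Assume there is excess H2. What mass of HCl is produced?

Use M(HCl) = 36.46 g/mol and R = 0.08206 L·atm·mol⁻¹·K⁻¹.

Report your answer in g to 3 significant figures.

3.44 g

n(Cl2) = PV/RT = (0.671 × 2.29) / (0.08206 × 397) = 0.04717 mol
n(HCl) = (2/1) × 0.04717 = 0.09434 mol
m(HCl) = 0.09434 × 36.46 = 3.440 g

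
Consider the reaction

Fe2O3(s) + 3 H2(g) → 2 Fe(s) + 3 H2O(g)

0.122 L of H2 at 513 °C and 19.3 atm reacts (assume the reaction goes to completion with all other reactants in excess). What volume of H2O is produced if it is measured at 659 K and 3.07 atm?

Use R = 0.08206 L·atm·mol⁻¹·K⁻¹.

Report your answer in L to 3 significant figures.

0.643 L

n(H2) = PV/RT = (19.3 × 0.122) / (0.08206 × 786.15) = 0.03650 mol
n(H2O) = (3/3) × 0.03650 = 0.03650 mol
V = nRT/P = 0.03650 × 0.08206 × 659 / 3.07 = 0.6429 L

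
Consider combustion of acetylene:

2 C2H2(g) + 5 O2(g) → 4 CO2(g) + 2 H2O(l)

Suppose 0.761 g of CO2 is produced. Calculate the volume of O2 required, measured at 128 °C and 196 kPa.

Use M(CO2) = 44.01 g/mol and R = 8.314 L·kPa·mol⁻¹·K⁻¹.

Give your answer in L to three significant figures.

n(CO2) = 0.7610 / 44.01 = 0.01729 mol
n(O2) = (5/4) × 0.01729 = 0.02161 mol
V = nRT/P = 0.02161 × 8.314 × 401.15 / 196 = 0.3677 L

0.368 L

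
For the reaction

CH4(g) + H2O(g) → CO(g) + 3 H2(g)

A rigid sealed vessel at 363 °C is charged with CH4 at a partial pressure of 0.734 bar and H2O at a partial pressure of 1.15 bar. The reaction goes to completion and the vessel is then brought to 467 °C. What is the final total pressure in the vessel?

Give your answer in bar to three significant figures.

Because the vessel is rigid and T is held at 363 °C, work the stoichiometry in partial pressures (P_i = n_iRT/V).
P(H2O) required for 0.734 bar of CH4 = (1/1) × 0.734 = 0.7340 bar; available 1.15 bar, so CH4 is limiting.
P(H2O) remaining = 1.15 − (1/1) × 0.734 = 0.4160 bar
P(gaseous products) = (1+3)/1 × 0.734 = 2.936 bar
P_total at 363 °C = 0.4160 + 2.936 = 3.352 bar
Scaling to 467 °C: P = 3.352 × 740.15/636.15 = 3.900 bar

3.90 bar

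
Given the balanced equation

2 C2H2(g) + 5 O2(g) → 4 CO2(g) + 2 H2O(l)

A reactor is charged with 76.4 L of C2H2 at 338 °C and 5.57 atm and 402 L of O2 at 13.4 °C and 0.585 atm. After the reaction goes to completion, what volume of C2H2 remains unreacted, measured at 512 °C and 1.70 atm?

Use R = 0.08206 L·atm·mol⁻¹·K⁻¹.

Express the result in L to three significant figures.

170 L

n(C2H2) = PV/RT = (5.57 × 76.4) / (0.08206 × 611.15) = 8.485 mol
n(O2) = PV/RT = (0.585 × 402) / (0.08206 × 286.55) = 10.00 mol
For 8.485 mol C2H2, stoichiometry requires (5/2) × 8.485 = 21.21 mol O2; 10.00 mol is available, so O2 is limiting.
n(C2H2) consumed = (2/5) × 10.00 = 4.000 mol; remaining = 8.485 − 4.000 = 4.485 mol
V(C2H2) = nRT/P = 4.485 × 0.08206 × 785.15 / 1.70 = 170.0 L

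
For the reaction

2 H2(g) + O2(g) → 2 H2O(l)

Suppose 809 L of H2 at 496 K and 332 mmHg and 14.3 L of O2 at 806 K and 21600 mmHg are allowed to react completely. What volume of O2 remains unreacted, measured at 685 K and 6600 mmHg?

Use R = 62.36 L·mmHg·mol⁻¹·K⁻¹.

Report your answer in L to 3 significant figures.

11.7 L

n(H2) = PV/RT = (332 × 809) / (62.36 × 496) = 8.684 mol
n(O2) = PV/RT = (21600 × 14.3) / (62.36 × 806) = 6.145 mol
For 8.684 mol H2, stoichiometry requires (1/2) × 8.684 = 4.342 mol O2; 6.145 mol is available, so H2 is limiting.
n(O2) consumed = (1/2) × 8.684 = 4.342 mol; remaining = 6.145 − 4.342 = 1.803 mol
V(O2) = nRT/P = 1.803 × 62.36 × 685 / 6600 = 11.67 L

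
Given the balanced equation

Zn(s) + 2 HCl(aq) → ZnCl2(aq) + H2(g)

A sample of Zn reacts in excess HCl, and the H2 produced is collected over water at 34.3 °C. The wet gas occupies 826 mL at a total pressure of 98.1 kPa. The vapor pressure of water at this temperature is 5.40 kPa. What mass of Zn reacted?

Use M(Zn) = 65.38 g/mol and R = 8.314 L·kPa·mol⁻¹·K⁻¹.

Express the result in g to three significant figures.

1.96 g

P(H2) = 98.1 − 5.40 = 92.70 kPa
n(H2) = PV/RT = (92.70 × 0.8260) / (8.314 × 307.45) = 0.02996 mol
n(Zn) = (1/1) × 0.02996 = 0.02996 mol
m(Zn) = 0.02996 × 65.38 = 1.959 g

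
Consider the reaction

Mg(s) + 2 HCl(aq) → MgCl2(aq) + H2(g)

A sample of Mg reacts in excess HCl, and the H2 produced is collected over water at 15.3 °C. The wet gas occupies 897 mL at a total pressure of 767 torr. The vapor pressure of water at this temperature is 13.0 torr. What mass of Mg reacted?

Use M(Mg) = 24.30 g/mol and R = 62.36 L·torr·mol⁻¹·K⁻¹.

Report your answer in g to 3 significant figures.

P(H2) = 767 − 13.0 = 754.0 torr
n(H2) = PV/RT = (754.0 × 0.8970) / (62.36 × 288.45) = 0.03760 mol
n(Mg) = (1/1) × 0.03760 = 0.03760 mol
m(Mg) = 0.03760 × 24.30 = 0.9137 g

0.914 g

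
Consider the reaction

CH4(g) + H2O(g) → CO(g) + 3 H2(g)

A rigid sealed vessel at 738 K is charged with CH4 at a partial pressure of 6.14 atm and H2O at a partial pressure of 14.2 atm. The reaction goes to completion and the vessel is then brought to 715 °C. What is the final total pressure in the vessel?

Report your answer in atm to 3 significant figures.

At constant V, partial pressures at 738 K are proportional to moles, so apply stoichiometry directly to pressures.
P(H2O) required for 6.14 atm of CH4 = (1/1) × 6.14 = 6.140 atm; available 14.2 atm, so CH4 is limiting.
P(H2O) remaining = 14.2 − (1/1) × 6.14 = 8.060 atm
P(gaseous products) = (1+3)/1 × 6.14 = 24.56 atm
P_total at 738 K = 8.060 + 24.56 = 32.62 atm
Scaling to 715 °C: P = 32.62 × 988.15/738 = 43.68 atm

43.7 atm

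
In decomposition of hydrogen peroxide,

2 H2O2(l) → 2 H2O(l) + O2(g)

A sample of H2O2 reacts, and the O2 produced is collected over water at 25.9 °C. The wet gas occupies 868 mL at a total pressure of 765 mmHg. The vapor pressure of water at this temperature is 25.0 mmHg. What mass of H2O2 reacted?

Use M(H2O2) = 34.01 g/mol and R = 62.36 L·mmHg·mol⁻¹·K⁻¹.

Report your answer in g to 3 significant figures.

P(O2) = 765 − 25.0 = 740.0 mmHg
n(O2) = PV/RT = (740.0 × 0.8680) / (62.36 × 299.05) = 0.03444 mol
n(H2O2) = (2/1) × 0.03444 = 0.06888 mol
m(H2O2) = 0.06888 × 34.01 = 2.343 g

2.34 g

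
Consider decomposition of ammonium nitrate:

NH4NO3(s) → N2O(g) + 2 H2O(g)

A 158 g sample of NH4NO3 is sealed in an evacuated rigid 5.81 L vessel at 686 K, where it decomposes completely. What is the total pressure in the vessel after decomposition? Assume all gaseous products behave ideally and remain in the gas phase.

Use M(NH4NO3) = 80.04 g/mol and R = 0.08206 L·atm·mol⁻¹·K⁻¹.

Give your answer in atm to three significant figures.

n(NH4NO3) = 158 / 80.04 = 1.974 mol
n(gas produced) = (3/1) × 1.974 = 5.922 mol
P = nRT/V = 5.922 × 0.08206 × 686 / 5.81 = 57.38 atm

57.4 atm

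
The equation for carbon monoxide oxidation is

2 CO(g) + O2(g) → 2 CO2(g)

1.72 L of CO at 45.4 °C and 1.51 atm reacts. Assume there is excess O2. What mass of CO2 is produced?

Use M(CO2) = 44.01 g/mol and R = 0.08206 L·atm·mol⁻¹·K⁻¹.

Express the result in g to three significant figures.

4.37 g

n(CO) = PV/RT = (1.51 × 1.72) / (0.08206 × 318.55) = 0.09936 mol
n(CO2) = (2/2) × 0.09936 = 0.09936 mol
m(CO2) = 0.09936 × 44.01 = 4.373 g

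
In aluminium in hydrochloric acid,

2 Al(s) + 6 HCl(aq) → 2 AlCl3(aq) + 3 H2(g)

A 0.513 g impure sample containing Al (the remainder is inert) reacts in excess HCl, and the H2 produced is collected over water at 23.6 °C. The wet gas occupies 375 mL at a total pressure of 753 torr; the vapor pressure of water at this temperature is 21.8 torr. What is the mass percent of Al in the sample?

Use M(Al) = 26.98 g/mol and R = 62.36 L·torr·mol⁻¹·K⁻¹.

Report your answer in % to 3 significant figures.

P(H2) = 753 − 21.8 = 731.2 torr
n(H2) = PV/RT = (731.2 × 0.3750) / (62.36 × 296.75) = 0.01482 mol
n(Al) = (2/3) × 0.01482 = 0.009880 mol
m(Al) = 0.009880 × 26.98 = 0.2666 g
%Al = 0.2666 / 0.513 × 100 = 51.97%

52.0 %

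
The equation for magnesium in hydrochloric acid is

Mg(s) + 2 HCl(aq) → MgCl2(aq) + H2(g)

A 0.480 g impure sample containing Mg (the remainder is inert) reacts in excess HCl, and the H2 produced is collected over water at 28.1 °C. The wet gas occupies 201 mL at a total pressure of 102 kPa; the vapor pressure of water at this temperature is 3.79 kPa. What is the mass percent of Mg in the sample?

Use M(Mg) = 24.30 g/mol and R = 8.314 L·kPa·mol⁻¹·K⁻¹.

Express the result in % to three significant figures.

39.9 %

P(H2) = 102 − 3.79 = 98.21 kPa
n(H2) = PV/RT = (98.21 × 0.2010) / (8.314 × 301.25) = 0.007882 mol
n(Mg) = (1/1) × 0.007882 = 0.007882 mol
m(Mg) = 0.007882 × 24.30 = 0.1915 g
%Mg = 0.1915 / 0.480 × 100 = 39.90%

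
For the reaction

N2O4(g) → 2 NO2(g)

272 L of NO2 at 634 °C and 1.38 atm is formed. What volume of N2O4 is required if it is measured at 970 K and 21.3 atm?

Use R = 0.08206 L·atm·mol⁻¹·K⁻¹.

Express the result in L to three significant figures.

n(NO2) = PV/RT = (1.38 × 272) / (0.08206 × 907.15) = 5.042 mol
n(N2O4) = (1/2) × 5.042 = 2.521 mol
V = nRT/P = 2.521 × 0.08206 × 970 / 21.3 = 9.421 L

9.42 L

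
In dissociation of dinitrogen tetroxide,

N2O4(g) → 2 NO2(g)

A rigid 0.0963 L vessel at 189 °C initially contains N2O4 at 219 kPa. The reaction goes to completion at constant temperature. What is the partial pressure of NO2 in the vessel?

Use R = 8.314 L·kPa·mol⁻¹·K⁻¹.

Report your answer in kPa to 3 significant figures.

n(N2O4)₀ = PV/RT = (219 × 0.0963) / (8.314 × 462.15) = 0.005489 mol
n(NO2) = (2/1) × 0.005489 = 0.01098 mol
P(NO2) = nRT/V = 0.01098 × 8.314 × 462.15 / 0.0963 = 438.1 kPa

438 kPa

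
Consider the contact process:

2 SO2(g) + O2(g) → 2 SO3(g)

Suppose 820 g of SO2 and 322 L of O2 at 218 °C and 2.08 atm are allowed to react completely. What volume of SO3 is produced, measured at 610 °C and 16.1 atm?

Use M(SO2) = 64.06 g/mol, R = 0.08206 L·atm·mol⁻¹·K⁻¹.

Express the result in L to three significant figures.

57.6 L

n(SO2) = 820 / 64.06 = 12.80 mol
n(O2) = PV/RT = (2.08 × 322) / (0.08206 × 491.15) = 16.62 mol
For 12.80 mol SO2, stoichiometry requires (1/2) × 12.80 = 6.400 mol O2; 16.62 mol is available, so SO2 is limiting.
n(SO3) = (2/2) × 12.80 = 12.80 mol
V(SO3) = nRT/P = 12.80 × 0.08206 × 883.15 / 16.1 = 57.62 L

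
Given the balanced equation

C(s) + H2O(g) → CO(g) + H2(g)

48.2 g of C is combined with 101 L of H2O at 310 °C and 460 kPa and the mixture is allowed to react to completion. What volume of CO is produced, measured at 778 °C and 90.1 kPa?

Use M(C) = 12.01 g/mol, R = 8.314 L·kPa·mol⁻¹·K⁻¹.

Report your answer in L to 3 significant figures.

n(C) = 48.2 / 12.01 = 4.013 mol
n(H2O) = PV/RT = (460 × 101) / (8.314 × 583.15) = 9.583 mol
For 4.013 mol C, stoichiometry requires (1/1) × 4.013 = 4.013 mol H2O; 9.583 mol is available, so C is limiting.
n(CO) = (1/1) × 4.013 = 4.013 mol
V(CO) = nRT/P = 4.013 × 8.314 × 1051.15 / 90.1 = 389.2 L

389 L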